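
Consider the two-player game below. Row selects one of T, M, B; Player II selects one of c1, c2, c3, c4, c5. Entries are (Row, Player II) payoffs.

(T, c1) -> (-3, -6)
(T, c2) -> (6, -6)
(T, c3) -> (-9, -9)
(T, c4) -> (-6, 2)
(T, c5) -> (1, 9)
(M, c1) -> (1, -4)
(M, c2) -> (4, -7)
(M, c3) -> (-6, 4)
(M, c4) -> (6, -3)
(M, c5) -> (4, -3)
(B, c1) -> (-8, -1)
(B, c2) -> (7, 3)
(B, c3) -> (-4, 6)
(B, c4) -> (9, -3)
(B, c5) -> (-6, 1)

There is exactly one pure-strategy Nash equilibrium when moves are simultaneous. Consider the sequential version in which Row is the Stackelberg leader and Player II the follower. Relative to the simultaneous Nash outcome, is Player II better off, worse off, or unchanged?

better off

Solve by backward induction (Row leads).
- T: BR = c5, leader payoff 1.
- M: BR = c3, leader payoff -6.
- B: BR = c3, leader payoff -4.
Among 1, -6, -4, the best is 1 at T. Subgame-perfect outcome: (T, c5) with payoffs (1, 9).
For the simultaneous game, intersect best replies.
Row's best replies: c1→M; c2→B; c3→B; c4→B; c5→M.
Player II's best replies: T→c5; M→c3; B→c3.
The unique mutual best reply is (B, c3), giving (-4, 6).
Player II earns 9 sequentially versus 6 at the Nash outcome: better off.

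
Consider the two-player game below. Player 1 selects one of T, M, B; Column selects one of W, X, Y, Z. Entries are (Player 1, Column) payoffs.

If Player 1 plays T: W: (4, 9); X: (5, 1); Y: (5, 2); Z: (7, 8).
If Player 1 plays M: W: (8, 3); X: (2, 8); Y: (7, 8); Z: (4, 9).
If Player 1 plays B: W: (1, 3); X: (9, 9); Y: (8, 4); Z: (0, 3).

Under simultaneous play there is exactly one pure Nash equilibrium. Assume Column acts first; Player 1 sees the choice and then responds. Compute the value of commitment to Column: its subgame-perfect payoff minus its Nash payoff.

0

Solve by backward induction (Column leads).
- W → Player 1 plays M (best of 4, 8, 1); Column gets 3.
- X → Player 1 plays B (best of 5, 2, 9); Column gets 9.
- Y → Player 1 plays B (best of 5, 7, 8); Column gets 4.
- Z → Player 1 plays T (best of 7, 4, 0); Column gets 8.
Maximizing over 3, 9, 4, 8, Column chooses X. Subgame-perfect outcome: (B, X) with payoffs (9, 9).
Now find the simultaneous Nash equilibrium.
Player 1's best replies: W→M; X→B; Y→B; Z→T.
Column's best replies: T→W; M→Z; B→X.
Only (B, X) has each player best-responding; Nash payoffs (9, 9).
Column's commitment gain: 9 − 9 = 0.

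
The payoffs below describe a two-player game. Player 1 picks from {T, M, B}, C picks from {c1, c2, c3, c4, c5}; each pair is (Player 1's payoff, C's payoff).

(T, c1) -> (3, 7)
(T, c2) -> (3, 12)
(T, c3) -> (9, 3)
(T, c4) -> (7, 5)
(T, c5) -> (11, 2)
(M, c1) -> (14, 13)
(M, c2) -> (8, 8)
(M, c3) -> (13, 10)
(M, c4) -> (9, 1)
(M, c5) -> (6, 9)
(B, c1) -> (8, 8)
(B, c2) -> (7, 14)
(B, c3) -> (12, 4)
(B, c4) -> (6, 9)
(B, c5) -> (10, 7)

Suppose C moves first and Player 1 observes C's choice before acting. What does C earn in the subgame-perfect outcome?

Solve by backward induction (C leads).
- c1 → Player 1 plays M (best of 3, 14, 8); C gets 13.
- c2 → Player 1 plays M (best of 3, 8, 7); C gets 8.
- c3 → Player 1 plays M (best of 9, 13, 12); C gets 10.
- c4 → Player 1 plays M (best of 7, 9, 6); C gets 1.
- c5 → Player 1 plays T (best of 11, 6, 10); C gets 2.
Maximizing over 13, 8, 10, 1, 2, C chooses c1. Subgame-perfect outcome: (M, c1) with payoffs (14, 13).

13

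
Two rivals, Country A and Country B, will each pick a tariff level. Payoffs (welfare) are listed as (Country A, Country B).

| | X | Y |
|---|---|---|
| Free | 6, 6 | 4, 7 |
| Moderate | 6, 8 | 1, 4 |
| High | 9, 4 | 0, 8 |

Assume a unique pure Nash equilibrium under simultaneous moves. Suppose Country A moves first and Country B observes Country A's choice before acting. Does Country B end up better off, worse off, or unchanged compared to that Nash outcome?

better off

Work backward from Country B's decision.
- Free: BR = Y, leader payoff 4.
- Moderate: BR = X, leader payoff 6.
- High: BR = Y, leader payoff 0.
Among 4, 6, 0, the best is 6 at Moderate. Subgame-perfect outcome: (Moderate, X) with payoffs (6, 8).
For the simultaneous game, intersect best replies.
Country A's best replies: X→High; Y→Free.
Country B's best replies: Free→Y; Moderate→X; High→Y.
The unique mutual best reply is (Free, Y), giving (4, 7).
Country B earns 8 sequentially versus 7 at the Nash outcome: better off.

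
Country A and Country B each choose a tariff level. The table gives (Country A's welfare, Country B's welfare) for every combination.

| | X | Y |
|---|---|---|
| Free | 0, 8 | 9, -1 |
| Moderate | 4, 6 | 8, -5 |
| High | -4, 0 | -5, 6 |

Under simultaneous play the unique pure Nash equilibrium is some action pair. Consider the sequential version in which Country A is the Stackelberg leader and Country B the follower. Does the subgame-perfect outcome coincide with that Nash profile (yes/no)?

Solve by backward induction (Country A leads).
- Free: Country B compares 8, -1 and picks X; Country A would get 0.
- Moderate: Country B compares 6, -5 and picks X; Country A would get 4.
- High: Country B compares 0, 6 and picks Y; Country A would get -5.
Country A's induced payoffs are 0, 4, -5, so Country A commits to Moderate. Subgame-perfect outcome: (Moderate, X) with payoffs (4, 6).
Under simultaneous play:
Country A's best replies: X→Moderate; Y→Free.
Country B's best replies: Free→X; Moderate→X; High→Y.
The unique mutual best reply is (Moderate, X), giving (4, 6).
Sequential outcome (Moderate, X) coincides with the Nash profile (Moderate, X).

yes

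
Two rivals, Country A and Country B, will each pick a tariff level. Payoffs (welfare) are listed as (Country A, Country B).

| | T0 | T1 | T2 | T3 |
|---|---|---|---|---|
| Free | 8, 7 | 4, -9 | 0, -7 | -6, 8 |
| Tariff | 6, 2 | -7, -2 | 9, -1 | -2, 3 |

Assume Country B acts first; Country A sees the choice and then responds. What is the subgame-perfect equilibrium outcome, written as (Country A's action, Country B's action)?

Country A best-responds to each possible Country B move:
- T0 → Country A plays Free (best of 8, 6); Country B gets 7.
- T1 → Country A plays Free (best of 4, -7); Country B gets -9.
- T2 → Country A plays Tariff (best of 0, 9); Country B gets -1.
- T3 → Country A plays Tariff (best of -6, -2); Country B gets 3.
Maximizing over 7, -9, -1, 3, Country B chooses T0. Subgame-perfect outcome: (Free, T0) with payoffs (8, 7).

(Free, T0)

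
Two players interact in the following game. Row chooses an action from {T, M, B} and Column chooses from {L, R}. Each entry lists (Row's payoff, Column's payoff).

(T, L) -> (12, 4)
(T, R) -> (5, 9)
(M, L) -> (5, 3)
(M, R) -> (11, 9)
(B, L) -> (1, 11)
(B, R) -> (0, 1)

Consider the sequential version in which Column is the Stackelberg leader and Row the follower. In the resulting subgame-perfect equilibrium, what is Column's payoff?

9

Work backward from Row's decision.
- L: BR = T, leader payoff 4.
- R: BR = M, leader payoff 9.
Column's induced payoffs are 4, 9, so Column commits to R. Subgame-perfect outcome: (M, R) with payoffs (11, 9).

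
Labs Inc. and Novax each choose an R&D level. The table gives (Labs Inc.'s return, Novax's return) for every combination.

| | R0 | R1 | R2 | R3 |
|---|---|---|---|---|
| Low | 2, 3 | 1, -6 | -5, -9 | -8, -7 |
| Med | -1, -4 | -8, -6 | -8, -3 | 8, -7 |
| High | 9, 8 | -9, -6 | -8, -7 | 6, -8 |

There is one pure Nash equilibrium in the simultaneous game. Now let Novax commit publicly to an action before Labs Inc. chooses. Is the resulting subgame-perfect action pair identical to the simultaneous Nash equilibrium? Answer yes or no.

Work backward from Labs Inc.'s decision.
- R0: Labs Inc. compares 2, -1, 9 and picks High; Novax would get 8.
- R1: Labs Inc. compares 1, -8, -9 and picks Low; Novax would get -6.
- R2: Labs Inc. compares -5, -8, -8 and picks Low; Novax would get -9.
- R3: Labs Inc. compares -8, 8, 6 and picks Med; Novax would get -7.
Among 8, -6, -9, -7, the best is 8 at R0. Subgame-perfect outcome: (High, R0) with payoffs (9, 8).
Under simultaneous play:
Labs Inc.'s best replies: R0→High; R1→Low; R2→Low; R3→Med.
Novax's best replies: Low→R0; Med→R2; High→R0.
Only (High, R0) has each player best-responding; Nash payoffs (9, 8).
Sequential outcome (High, R0) coincides with the Nash profile (High, R0).

yes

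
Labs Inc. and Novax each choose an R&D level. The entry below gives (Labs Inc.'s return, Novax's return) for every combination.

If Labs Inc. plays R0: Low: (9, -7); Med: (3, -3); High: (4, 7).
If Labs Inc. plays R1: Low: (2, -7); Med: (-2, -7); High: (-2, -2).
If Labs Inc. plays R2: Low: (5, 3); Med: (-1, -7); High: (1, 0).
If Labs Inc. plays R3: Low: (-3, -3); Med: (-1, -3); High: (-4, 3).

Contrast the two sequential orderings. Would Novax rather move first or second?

first

If Labs Inc. leads: Novax's best replies are R0→High, R1→High, R2→Low, R3→High; Labs Inc.'s induced payoffs 4, -2, 5, -4; outcome (R2, Low), payoffs (5, 3).
If Novax leads: Labs Inc.'s best replies are Low→R0, Med→R0, High→R0; Novax's induced payoffs -7, -3, 7; outcome (R0, High), payoffs (4, 7).
Novax gets 7 moving first and 3 moving second, so Novax prefers to move first.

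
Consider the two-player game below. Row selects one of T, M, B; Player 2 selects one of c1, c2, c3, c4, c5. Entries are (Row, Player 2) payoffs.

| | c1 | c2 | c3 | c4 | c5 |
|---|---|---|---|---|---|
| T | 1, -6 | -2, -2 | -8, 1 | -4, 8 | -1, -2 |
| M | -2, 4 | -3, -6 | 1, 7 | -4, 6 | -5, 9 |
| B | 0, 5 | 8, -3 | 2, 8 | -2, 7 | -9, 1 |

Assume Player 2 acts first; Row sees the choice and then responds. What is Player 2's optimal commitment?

Row best-responds to each possible Player 2 move:
- c1: Row compares 1, -2, 0 and picks T; Player 2 would get -6.
- c2: Row compares -2, -3, 8 and picks B; Player 2 would get -3.
- c3: Row compares -8, 1, 2 and picks B; Player 2 would get 8.
- c4: Row compares -4, -4, -2 and picks B; Player 2 would get 7.
- c5: Row compares -1, -5, -9 and picks T; Player 2 would get -2.
Among -6, -3, 8, 7, -2, the best is 8 at c3. Subgame-perfect outcome: (B, c3) with payoffs (2, 8).

c3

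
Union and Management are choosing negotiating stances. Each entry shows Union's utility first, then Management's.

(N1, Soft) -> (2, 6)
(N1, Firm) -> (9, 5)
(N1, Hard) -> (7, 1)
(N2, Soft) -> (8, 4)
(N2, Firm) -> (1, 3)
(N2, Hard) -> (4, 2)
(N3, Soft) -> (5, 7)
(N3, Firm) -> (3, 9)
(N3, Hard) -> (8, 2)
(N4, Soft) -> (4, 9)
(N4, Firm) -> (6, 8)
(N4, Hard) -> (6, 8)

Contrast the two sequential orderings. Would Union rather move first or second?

If Union leads: Management's best replies are N1→Soft, N2→Soft, N3→Firm, N4→Soft; Union's induced payoffs 2, 8, 3, 4; outcome (N2, Soft), payoffs (8, 4).
If Management leads: Union's best replies are Soft→N2, Firm→N1, Hard→N3; Management's induced payoffs 4, 5, 2; outcome (N1, Firm), payoffs (9, 5).
Union gets 8 moving first and 9 moving second, so Union prefers to move second.

second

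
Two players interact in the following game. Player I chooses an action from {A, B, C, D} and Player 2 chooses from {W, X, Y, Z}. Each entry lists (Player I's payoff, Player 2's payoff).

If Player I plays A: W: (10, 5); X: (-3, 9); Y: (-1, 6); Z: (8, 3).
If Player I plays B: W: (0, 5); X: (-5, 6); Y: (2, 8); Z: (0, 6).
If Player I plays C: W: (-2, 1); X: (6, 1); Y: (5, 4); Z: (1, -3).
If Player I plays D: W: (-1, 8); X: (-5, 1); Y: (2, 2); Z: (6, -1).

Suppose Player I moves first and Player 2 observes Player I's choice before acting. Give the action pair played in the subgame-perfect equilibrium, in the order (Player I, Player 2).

Backward induction with Player I moving first.
- A → Player 2 plays X (best of 5, 9, 6, 3); Player I gets -3.
- B → Player 2 plays Y (best of 5, 6, 8, 6); Player I gets 2.
- C → Player 2 plays Y (best of 1, 1, 4, -3); Player I gets 5.
- D → Player 2 plays W (best of 8, 1, 2, -1); Player I gets -1.
Among -3, 2, 5, -1, the best is 5 at C. Subgame-perfect outcome: (C, Y) with payoffs (5, 4).

(C, Y)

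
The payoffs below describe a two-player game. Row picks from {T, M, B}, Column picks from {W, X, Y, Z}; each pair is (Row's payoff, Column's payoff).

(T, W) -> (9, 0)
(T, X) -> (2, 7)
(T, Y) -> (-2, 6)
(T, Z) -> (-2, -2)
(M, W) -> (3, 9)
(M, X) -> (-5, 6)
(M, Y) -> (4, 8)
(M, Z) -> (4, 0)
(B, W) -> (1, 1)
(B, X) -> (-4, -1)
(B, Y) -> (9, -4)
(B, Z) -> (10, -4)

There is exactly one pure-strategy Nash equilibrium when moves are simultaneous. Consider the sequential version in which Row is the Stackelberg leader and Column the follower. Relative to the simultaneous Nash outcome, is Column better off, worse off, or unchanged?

better off

Work backward from Column's decision.
- T: BR = X, leader payoff 2.
- M: BR = W, leader payoff 3.
- B: BR = W, leader payoff 1.
Among 2, 3, 1, the best is 3 at M. Subgame-perfect outcome: (M, W) with payoffs (3, 9).
For the simultaneous game, intersect best replies.
Row's best replies: W→T; X→T; Y→B; Z→B.
Column's best replies: T→X; M→W; B→W.
Only (T, X) has each player best-responding; Nash payoffs (2, 7).
Column earns 9 sequentially versus 7 at the Nash outcome: better off.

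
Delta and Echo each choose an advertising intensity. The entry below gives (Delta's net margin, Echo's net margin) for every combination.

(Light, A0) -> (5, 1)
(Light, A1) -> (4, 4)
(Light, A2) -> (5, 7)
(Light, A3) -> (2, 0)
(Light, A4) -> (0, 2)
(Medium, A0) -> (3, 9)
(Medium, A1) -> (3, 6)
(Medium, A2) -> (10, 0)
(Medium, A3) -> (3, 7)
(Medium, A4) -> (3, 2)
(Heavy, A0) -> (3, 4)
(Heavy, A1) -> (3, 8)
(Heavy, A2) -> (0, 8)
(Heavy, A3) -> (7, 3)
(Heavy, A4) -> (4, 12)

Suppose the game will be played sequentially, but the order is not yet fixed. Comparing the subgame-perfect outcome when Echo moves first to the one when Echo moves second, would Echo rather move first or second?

first

If Delta leads: Echo's best replies are Light→A2, Medium→A0, Heavy→A4; Delta's induced payoffs 5, 3, 4; outcome (Light, A2), payoffs (5, 7).
If Echo leads: Delta's best replies are A0→Light, A1→Light, A2→Medium, A3→Heavy, A4→Heavy; Echo's induced payoffs 1, 4, 0, 3, 12; outcome (Heavy, A4), payoffs (4, 12).
Echo gets 12 moving first and 7 moving second, so Echo prefers to move first.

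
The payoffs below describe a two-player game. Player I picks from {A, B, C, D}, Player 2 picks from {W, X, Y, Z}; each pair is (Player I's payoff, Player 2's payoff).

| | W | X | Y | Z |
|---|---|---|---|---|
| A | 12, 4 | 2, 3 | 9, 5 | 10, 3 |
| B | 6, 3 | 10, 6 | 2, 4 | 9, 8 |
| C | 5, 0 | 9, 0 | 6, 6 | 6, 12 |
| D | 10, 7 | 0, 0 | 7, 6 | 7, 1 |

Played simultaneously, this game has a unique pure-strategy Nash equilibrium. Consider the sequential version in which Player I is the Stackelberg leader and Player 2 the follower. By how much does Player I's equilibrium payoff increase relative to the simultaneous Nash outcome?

1

Backward induction with Player I moving first.
- A: Player 2 compares 4, 3, 5, 3 and picks Y; Player I would get 9.
- B: Player 2 compares 3, 6, 4, 8 and picks Z; Player I would get 9.
- C: Player 2 compares 0, 0, 6, 12 and picks Z; Player I would get 6.
- D: Player 2 compares 7, 0, 6, 1 and picks W; Player I would get 10.
Maximizing over 9, 9, 6, 10, Player I chooses D. Subgame-perfect outcome: (D, W) with payoffs (10, 7).
For the simultaneous game, intersect best replies.
Player I's best replies: W→A; X→B; Y→A; Z→A.
Player 2's best replies: A→Y; B→Z; C→Z; D→W.
Only (A, Y) has each player best-responding; Nash payoffs (9, 5).
Player I's commitment gain: 10 − 9 = 1.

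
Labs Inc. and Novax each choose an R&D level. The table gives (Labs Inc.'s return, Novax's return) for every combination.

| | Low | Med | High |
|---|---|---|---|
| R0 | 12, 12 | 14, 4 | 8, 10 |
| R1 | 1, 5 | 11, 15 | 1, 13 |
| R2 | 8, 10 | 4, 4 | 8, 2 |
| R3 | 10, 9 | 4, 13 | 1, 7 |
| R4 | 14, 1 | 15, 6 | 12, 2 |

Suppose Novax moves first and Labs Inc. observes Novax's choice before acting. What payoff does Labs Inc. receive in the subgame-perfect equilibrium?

Labs Inc. best-responds to each possible Novax move:
- Low: Labs Inc. compares 12, 1, 8, 10, 14 and picks R4; Novax would get 1.
- Med: Labs Inc. compares 14, 11, 4, 4, 15 and picks R4; Novax would get 6.
- High: Labs Inc. compares 8, 1, 8, 1, 12 and picks R4; Novax would get 2.
Novax's induced payoffs are 1, 6, 2, so Novax commits to Med. Subgame-perfect outcome: (R4, Med) with payoffs (15, 6).

15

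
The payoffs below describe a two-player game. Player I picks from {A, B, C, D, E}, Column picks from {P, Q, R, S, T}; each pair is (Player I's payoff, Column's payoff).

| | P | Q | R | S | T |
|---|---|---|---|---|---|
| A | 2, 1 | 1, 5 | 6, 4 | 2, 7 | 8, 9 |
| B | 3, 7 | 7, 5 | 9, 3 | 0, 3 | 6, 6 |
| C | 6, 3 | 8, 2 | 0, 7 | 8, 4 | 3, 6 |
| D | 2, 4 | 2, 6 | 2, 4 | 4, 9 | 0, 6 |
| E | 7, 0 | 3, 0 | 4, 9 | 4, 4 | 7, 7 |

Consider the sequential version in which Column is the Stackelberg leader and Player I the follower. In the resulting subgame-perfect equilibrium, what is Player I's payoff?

Backward induction with Column moving first.
- P: Player I compares 2, 3, 6, 2, 7 and picks E; Column would get 0.
- Q: Player I compares 1, 7, 8, 2, 3 and picks C; Column would get 2.
- R: Player I compares 6, 9, 0, 2, 4 and picks B; Column would get 3.
- S: Player I compares 2, 0, 8, 4, 4 and picks C; Column would get 4.
- T: Player I compares 8, 6, 3, 0, 7 and picks A; Column would get 9.
Maximizing over 0, 2, 3, 4, 9, Column chooses T. Subgame-perfect outcome: (A, T) with payoffs (8, 9).

8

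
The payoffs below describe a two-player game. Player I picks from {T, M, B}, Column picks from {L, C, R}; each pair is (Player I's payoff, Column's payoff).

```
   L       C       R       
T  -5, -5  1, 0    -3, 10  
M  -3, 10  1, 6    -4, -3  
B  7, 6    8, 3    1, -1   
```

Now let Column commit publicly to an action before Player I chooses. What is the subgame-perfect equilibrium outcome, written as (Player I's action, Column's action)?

Player I best-responds to each possible Column move:
- L: Player I compares -5, -3, 7 and picks B; Column would get 6.
- C: Player I compares 1, 1, 8 and picks B; Column would get 3.
- R: Player I compares -3, -4, 1 and picks B; Column would get -1.
Maximizing over 6, 3, -1, Column chooses L. Subgame-perfect outcome: (B, L) with payoffs (7, 6).

(B, L)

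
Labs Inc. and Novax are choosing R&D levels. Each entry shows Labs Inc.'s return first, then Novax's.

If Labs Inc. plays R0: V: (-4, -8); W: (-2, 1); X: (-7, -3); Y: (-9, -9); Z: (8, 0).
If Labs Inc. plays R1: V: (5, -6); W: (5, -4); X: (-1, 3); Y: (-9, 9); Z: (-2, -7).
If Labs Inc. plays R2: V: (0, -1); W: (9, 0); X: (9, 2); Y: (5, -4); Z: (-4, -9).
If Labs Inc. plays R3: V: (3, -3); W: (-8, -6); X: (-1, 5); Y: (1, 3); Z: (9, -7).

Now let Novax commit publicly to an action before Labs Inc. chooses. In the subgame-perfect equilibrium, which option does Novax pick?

X

Work backward from Labs Inc.'s decision.
- V → Labs Inc. plays R1 (best of -4, 5, 0, 3); Novax gets -6.
- W → Labs Inc. plays R2 (best of -2, 5, 9, -8); Novax gets 0.
- X → Labs Inc. plays R2 (best of -7, -1, 9, -1); Novax gets 2.
- Y → Labs Inc. plays R2 (best of -9, -9, 5, 1); Novax gets -4.
- Z → Labs Inc. plays R3 (best of 8, -2, -4, 9); Novax gets -7.
Novax's induced payoffs are -6, 0, 2, -4, -7, so Novax commits to X. Subgame-perfect outcome: (R2, X) with payoffs (9, 2).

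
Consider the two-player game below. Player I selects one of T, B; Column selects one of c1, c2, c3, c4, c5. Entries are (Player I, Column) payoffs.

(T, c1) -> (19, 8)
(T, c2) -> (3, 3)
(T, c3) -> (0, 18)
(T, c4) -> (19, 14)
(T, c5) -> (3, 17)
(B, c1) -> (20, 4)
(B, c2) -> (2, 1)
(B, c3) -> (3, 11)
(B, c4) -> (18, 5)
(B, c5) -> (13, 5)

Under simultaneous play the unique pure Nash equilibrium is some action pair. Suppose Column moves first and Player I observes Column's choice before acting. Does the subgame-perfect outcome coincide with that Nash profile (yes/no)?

Solve by backward induction (Column leads).
- c1 → Player I plays B (best of 19, 20); Column gets 4.
- c2 → Player I plays T (best of 3, 2); Column gets 3.
- c3 → Player I plays B (best of 0, 3); Column gets 11.
- c4 → Player I plays T (best of 19, 18); Column gets 14.
- c5 → Player I plays B (best of 3, 13); Column gets 5.
Column's induced payoffs are 4, 3, 11, 14, 5, so Column commits to c4. Subgame-perfect outcome: (T, c4) with payoffs (19, 14).
For the simultaneous game, intersect best replies.
Player I's best replies: c1→B; c2→T; c3→B; c4→T; c5→B.
Column's best replies: T→c3; B→c3.
Only (B, c3) has each player best-responding; Nash payoffs (3, 11).
Sequential outcome (T, c4) differs from the Nash profile (B, c3).

no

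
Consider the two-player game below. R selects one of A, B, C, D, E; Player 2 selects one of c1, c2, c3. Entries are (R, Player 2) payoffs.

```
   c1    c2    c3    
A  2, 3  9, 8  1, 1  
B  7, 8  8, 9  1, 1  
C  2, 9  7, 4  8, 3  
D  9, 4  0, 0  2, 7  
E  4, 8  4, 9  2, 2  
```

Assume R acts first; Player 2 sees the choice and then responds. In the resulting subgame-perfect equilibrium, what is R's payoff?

Player 2 best-responds to each possible R move:
- A: Player 2 compares 3, 8, 1 and picks c2; R would get 9.
- B: Player 2 compares 8, 9, 1 and picks c2; R would get 8.
- C: Player 2 compares 9, 4, 3 and picks c1; R would get 2.
- D: Player 2 compares 4, 0, 7 and picks c3; R would get 2.
- E: Player 2 compares 8, 9, 2 and picks c2; R would get 4.
Maximizing over 9, 8, 2, 2, 4, R chooses A. Subgame-perfect outcome: (A, c2) with payoffs (9, 8).

9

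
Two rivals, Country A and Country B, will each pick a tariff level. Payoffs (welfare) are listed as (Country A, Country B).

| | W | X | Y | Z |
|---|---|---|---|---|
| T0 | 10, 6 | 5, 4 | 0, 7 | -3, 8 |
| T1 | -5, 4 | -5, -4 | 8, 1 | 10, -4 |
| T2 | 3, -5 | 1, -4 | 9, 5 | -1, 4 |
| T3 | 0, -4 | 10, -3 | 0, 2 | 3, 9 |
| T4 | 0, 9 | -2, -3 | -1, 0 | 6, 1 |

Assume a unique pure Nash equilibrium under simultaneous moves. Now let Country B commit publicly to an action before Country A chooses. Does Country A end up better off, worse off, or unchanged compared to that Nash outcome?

better off

Backward induction with Country B moving first.
- W: Country A compares 10, -5, 3, 0, 0 and picks T0; Country B would get 6.
- X: Country A compares 5, -5, 1, 10, -2 and picks T3; Country B would get -3.
- Y: Country A compares 0, 8, 9, 0, -1 and picks T2; Country B would get 5.
- Z: Country A compares -3, 10, -1, 3, 6 and picks T1; Country B would get -4.
Among 6, -3, 5, -4, the best is 6 at W. Subgame-perfect outcome: (T0, W) with payoffs (10, 6).
Now find the simultaneous Nash equilibrium.
Country A's best replies: W→T0; X→T3; Y→T2; Z→T1.
Country B's best replies: T0→Z; T1→W; T2→Y; T3→Z; T4→W.
The unique mutual best reply is (T2, Y), giving (9, 5).
Country A earns 10 sequentially versus 9 at the Nash outcome: better off.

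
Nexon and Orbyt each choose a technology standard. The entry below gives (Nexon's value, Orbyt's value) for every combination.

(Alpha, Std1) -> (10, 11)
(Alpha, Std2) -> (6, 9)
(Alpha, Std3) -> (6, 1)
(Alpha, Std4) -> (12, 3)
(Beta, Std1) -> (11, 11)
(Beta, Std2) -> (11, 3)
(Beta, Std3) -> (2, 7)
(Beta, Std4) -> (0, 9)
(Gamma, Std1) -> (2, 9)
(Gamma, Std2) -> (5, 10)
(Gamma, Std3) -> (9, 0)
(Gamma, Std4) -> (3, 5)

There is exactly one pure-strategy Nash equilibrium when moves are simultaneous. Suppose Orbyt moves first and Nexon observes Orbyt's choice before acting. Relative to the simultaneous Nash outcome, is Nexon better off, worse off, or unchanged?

unchanged

Work backward from Nexon's decision.
- Std1: Nexon compares 10, 11, 2 and picks Beta; Orbyt would get 11.
- Std2: Nexon compares 6, 11, 5 and picks Beta; Orbyt would get 3.
- Std3: Nexon compares 6, 2, 9 and picks Gamma; Orbyt would get 0.
- Std4: Nexon compares 12, 0, 3 and picks Alpha; Orbyt would get 3.
Among 11, 3, 0, 3, the best is 11 at Std1. Subgame-perfect outcome: (Beta, Std1) with payoffs (11, 11).
For the simultaneous game, intersect best replies.
Nexon's best replies: Std1→Beta; Std2→Beta; Std3→Gamma; Std4→Alpha.
Orbyt's best replies: Alpha→Std1; Beta→Std1; Gamma→Std2.
Only (Beta, Std1) has each player best-responding; Nash payoffs (11, 11).
Nexon earns 11 sequentially versus 11 at the Nash outcome: unchanged.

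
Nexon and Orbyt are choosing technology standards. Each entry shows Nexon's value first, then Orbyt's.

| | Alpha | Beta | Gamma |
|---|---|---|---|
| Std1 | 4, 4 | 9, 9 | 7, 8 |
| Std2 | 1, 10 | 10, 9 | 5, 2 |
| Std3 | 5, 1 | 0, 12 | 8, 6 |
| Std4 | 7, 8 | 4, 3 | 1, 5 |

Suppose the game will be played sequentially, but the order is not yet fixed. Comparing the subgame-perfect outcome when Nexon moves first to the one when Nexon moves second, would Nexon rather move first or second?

second

If Nexon leads: Orbyt's best replies are Std1→Beta, Std2→Alpha, Std3→Beta, Std4→Alpha; Nexon's induced payoffs 9, 1, 0, 7; outcome (Std1, Beta), payoffs (9, 9).
If Orbyt leads: Nexon's best replies are Alpha→Std4, Beta→Std2, Gamma→Std3; Orbyt's induced payoffs 8, 9, 6; outcome (Std2, Beta), payoffs (10, 9).
Nexon gets 9 moving first and 10 moving second, so Nexon prefers to move second.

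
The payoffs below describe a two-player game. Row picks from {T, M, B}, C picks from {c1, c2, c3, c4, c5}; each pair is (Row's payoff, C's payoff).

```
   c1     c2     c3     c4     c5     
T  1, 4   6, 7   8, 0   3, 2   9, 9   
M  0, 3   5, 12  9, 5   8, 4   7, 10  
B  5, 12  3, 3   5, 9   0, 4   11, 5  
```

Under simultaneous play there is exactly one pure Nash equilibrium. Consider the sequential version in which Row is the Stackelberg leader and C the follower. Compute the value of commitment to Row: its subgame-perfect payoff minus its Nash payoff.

Work backward from C's decision.
- T: BR = c5, leader payoff 9.
- M: BR = c2, leader payoff 5.
- B: BR = c1, leader payoff 5.
Maximizing over 9, 5, 5, Row chooses T. Subgame-perfect outcome: (T, c5) with payoffs (9, 9).
For the simultaneous game, intersect best replies.
Row's best replies: c1→B; c2→T; c3→M; c4→M; c5→B.
C's best replies: T→c5; M→c2; B→c1.
Only (B, c1) has each player best-responding; Nash payoffs (5, 12).
Row's commitment gain: 9 − 5 = 4.

4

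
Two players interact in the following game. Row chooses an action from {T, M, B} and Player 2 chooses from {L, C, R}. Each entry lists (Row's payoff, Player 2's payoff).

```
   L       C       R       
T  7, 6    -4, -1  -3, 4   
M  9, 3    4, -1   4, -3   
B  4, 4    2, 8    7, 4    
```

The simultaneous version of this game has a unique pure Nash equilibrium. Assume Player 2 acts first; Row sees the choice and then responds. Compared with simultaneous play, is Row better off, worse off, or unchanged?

Backward induction with Player 2 moving first.
- L: BR = M, leader payoff 3.
- C: BR = M, leader payoff -1.
- R: BR = B, leader payoff 4.
Maximizing over 3, -1, 4, Player 2 chooses R. Subgame-perfect outcome: (B, R) with payoffs (7, 4).
Now find the simultaneous Nash equilibrium.
Row's best replies: L→M; C→M; R→B.
Player 2's best replies: T→L; M→L; B→C.
Only (M, L) has each player best-responding; Nash payoffs (9, 3).
Row earns 7 sequentially versus 9 at the Nash outcome: worse off.

worse off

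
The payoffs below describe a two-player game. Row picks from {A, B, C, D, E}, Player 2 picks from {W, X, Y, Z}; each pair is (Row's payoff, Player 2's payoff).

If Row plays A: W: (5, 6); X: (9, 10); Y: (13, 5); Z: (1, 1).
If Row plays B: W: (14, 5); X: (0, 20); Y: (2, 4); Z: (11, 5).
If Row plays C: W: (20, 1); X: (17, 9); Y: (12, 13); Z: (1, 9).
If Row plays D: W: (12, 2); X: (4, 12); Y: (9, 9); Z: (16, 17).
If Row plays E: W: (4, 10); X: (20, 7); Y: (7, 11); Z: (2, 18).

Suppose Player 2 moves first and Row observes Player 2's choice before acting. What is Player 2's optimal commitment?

Row best-responds to each possible Player 2 move:
- W: BR = C, leader payoff 1.
- X: BR = E, leader payoff 7.
- Y: BR = A, leader payoff 5.
- Z: BR = D, leader payoff 17.
Among 1, 7, 5, 17, the best is 17 at Z. Subgame-perfect outcome: (D, Z) with payoffs (16, 17).

Z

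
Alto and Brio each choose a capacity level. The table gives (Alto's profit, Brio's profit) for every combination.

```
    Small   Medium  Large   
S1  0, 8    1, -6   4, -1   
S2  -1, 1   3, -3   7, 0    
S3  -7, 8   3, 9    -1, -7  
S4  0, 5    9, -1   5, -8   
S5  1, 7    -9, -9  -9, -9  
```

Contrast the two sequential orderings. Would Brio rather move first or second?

If Alto leads: Brio's best replies are S1→Small, S2→Small, S3→Medium, S4→Small, S5→Small; Alto's induced payoffs 0, -1, 3, 0, 1; outcome (S3, Medium), payoffs (3, 9).
If Brio leads: Alto's best replies are Small→S5, Medium→S4, Large→S2; Brio's induced payoffs 7, -1, 0; outcome (S5, Small), payoffs (1, 7).
Brio gets 7 moving first and 9 moving second, so Brio prefers to move second.

second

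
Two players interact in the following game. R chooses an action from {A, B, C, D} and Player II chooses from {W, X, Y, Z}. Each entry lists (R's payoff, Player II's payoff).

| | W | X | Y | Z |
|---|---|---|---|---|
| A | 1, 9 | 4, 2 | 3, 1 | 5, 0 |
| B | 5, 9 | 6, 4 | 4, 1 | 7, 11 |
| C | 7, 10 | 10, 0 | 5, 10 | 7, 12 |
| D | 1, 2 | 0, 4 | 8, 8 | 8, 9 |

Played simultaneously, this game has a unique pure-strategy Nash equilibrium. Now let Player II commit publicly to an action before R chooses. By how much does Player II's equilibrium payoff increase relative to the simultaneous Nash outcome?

1

R best-responds to each possible Player II move:
- W → R plays C (best of 1, 5, 7, 1); Player II gets 10.
- X → R plays C (best of 4, 6, 10, 0); Player II gets 0.
- Y → R plays D (best of 3, 4, 5, 8); Player II gets 8.
- Z → R plays D (best of 5, 7, 7, 8); Player II gets 9.
Player II's induced payoffs are 10, 0, 8, 9, so Player II commits to W. Subgame-perfect outcome: (C, W) with payoffs (7, 10).
For the simultaneous game, intersect best replies.
R's best replies: W→C; X→C; Y→D; Z→D.
Player II's best replies: A→W; B→Z; C→Z; D→Z.
The unique mutual best reply is (D, Z), giving (8, 9).
Player II's commitment gain: 10 − 9 = 1.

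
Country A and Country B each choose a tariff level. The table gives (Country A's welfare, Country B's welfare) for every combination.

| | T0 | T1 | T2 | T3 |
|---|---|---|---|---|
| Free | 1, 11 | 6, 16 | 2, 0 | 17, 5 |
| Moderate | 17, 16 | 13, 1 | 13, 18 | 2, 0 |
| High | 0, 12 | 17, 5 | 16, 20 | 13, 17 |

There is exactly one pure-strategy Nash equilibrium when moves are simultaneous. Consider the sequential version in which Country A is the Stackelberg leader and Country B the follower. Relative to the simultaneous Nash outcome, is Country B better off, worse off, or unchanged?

Country B best-responds to each possible Country A move:
- Free → Country B plays T1 (best of 11, 16, 0, 5); Country A gets 6.
- Moderate → Country B plays T2 (best of 16, 1, 18, 0); Country A gets 13.
- High → Country B plays T2 (best of 12, 5, 20, 17); Country A gets 16.
Among 6, 13, 16, the best is 16 at High. Subgame-perfect outcome: (High, T2) with payoffs (16, 20).
For the simultaneous game, intersect best replies.
Country A's best replies: T0→Moderate; T1→High; T2→High; T3→Free.
Country B's best replies: Free→T1; Moderate→T2; High→T2.
The unique mutual best reply is (High, T2), giving (16, 20).
Country B earns 20 sequentially versus 20 at the Nash outcome: unchanged.

unchanged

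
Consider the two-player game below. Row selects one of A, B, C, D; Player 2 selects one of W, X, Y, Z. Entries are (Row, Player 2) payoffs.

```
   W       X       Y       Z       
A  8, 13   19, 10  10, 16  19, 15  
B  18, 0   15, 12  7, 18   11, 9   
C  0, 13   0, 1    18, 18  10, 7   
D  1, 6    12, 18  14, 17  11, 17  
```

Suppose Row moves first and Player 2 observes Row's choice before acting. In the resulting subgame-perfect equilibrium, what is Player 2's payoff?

18

Solve by backward induction (Row leads).
- A → Player 2 plays Y (best of 13, 10, 16, 15); Row gets 10.
- B → Player 2 plays Y (best of 0, 12, 18, 9); Row gets 7.
- C → Player 2 plays Y (best of 13, 1, 18, 7); Row gets 18.
- D → Player 2 plays X (best of 6, 18, 17, 17); Row gets 12.
Among 10, 7, 18, 12, the best is 18 at C. Subgame-perfect outcome: (C, Y) with payoffs (18, 18).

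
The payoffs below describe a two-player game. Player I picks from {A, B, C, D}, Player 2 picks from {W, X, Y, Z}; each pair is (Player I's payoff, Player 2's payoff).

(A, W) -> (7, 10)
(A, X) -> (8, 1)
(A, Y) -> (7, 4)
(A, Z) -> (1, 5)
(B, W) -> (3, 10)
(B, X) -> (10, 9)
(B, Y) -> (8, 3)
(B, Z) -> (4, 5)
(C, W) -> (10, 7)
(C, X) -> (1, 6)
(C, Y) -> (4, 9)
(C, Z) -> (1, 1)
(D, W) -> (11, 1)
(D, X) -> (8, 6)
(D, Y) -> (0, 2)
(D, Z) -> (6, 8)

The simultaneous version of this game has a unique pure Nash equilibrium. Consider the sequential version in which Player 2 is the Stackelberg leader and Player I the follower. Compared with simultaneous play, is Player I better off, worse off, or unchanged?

Solve by backward induction (Player 2 leads).
- W: Player I compares 7, 3, 10, 11 and picks D; Player 2 would get 1.
- X: Player I compares 8, 10, 1, 8 and picks B; Player 2 would get 9.
- Y: Player I compares 7, 8, 4, 0 and picks B; Player 2 would get 3.
- Z: Player I compares 1, 4, 1, 6 and picks D; Player 2 would get 8.
Among 1, 9, 3, 8, the best is 9 at X. Subgame-perfect outcome: (B, X) with payoffs (10, 9).
Now find the simultaneous Nash equilibrium.
Player I's best replies: W→D; X→B; Y→B; Z→D.
Player 2's best replies: A→W; B→W; C→Y; D→Z.
The unique mutual best reply is (D, Z), giving (6, 8).
Player I earns 10 sequentially versus 6 at the Nash outcome: better off.

better off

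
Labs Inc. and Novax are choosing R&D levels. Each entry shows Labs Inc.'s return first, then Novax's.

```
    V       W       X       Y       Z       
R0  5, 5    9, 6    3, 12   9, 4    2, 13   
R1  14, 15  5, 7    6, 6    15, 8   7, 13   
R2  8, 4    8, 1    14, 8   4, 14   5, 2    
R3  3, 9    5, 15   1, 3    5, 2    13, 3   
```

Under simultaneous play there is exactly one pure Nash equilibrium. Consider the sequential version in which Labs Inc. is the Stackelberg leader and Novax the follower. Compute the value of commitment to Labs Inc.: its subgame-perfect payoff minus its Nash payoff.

0

Work backward from Novax's decision.
- R0: Novax compares 5, 6, 12, 4, 13 and picks Z; Labs Inc. would get 2.
- R1: Novax compares 15, 7, 6, 8, 13 and picks V; Labs Inc. would get 14.
- R2: Novax compares 4, 1, 8, 14, 2 and picks Y; Labs Inc. would get 4.
- R3: Novax compares 9, 15, 3, 2, 3 and picks W; Labs Inc. would get 5.
Labs Inc.'s induced payoffs are 2, 14, 4, 5, so Labs Inc. commits to R1. Subgame-perfect outcome: (R1, V) with payoffs (14, 15).
For the simultaneous game, intersect best replies.
Labs Inc.'s best replies: V→R1; W→R0; X→R2; Y→R1; Z→R3.
Novax's best replies: R0→Z; R1→V; R2→Y; R3→W.
Only (R1, V) has each player best-responding; Nash payoffs (14, 15).
Labs Inc.'s commitment gain: 14 − 14 = 0.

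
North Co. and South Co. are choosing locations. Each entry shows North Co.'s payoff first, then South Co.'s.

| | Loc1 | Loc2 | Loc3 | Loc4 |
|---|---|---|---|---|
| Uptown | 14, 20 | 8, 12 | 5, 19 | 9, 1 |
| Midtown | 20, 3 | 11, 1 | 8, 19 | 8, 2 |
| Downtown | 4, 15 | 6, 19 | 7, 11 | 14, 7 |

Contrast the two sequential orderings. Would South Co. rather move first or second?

If North Co. leads: South Co.'s best replies are Uptown→Loc1, Midtown→Loc3, Downtown→Loc2; North Co.'s induced payoffs 14, 8, 6; outcome (Uptown, Loc1), payoffs (14, 20).
If South Co. leads: North Co.'s best replies are Loc1→Midtown, Loc2→Midtown, Loc3→Midtown, Loc4→Downtown; South Co.'s induced payoffs 3, 1, 19, 7; outcome (Midtown, Loc3), payoffs (8, 19).
South Co. gets 19 moving first and 20 moving second, so South Co. prefers to move second.

second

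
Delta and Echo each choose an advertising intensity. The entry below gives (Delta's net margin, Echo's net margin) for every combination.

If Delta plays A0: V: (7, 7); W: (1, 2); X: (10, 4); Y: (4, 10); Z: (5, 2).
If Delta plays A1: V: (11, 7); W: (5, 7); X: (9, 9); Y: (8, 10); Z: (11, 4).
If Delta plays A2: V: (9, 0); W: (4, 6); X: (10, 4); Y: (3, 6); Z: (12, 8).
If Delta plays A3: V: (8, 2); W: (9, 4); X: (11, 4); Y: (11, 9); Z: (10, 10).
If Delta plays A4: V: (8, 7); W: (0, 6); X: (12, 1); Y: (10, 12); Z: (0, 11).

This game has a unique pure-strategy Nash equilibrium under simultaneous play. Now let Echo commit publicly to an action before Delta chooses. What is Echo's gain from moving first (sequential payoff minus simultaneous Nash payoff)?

Solve by backward induction (Echo leads).
- V: BR = A1, leader payoff 7.
- W: BR = A3, leader payoff 4.
- X: BR = A4, leader payoff 1.
- Y: BR = A3, leader payoff 9.
- Z: BR = A2, leader payoff 8.
Echo's induced payoffs are 7, 4, 1, 9, 8, so Echo commits to Y. Subgame-perfect outcome: (A3, Y) with payoffs (11, 9).
Under simultaneous play:
Delta's best replies: V→A1; W→A3; X→A4; Y→A3; Z→A2.
Echo's best replies: A0→Y; A1→Y; A2→Z; A3→Z; A4→Y.
The unique mutual best reply is (A2, Z), giving (12, 8).
Echo's commitment gain: 9 − 8 = 1.

1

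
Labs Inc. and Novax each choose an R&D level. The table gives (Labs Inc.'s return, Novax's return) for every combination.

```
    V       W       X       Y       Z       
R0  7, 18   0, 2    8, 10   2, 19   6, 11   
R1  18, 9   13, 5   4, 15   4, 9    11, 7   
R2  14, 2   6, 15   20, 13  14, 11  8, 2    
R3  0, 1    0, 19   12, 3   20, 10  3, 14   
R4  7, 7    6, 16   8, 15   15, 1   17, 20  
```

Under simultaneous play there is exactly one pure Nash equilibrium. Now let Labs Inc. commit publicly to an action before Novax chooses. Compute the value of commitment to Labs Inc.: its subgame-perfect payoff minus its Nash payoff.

Backward induction with Labs Inc. moving first.
- R0: Novax compares 18, 2, 10, 19, 11 and picks Y; Labs Inc. would get 2.
- R1: Novax compares 9, 5, 15, 9, 7 and picks X; Labs Inc. would get 4.
- R2: Novax compares 2, 15, 13, 11, 2 and picks W; Labs Inc. would get 6.
- R3: Novax compares 1, 19, 3, 10, 14 and picks W; Labs Inc. would get 0.
- R4: Novax compares 7, 16, 15, 1, 20 and picks Z; Labs Inc. would get 17.
Labs Inc.'s induced payoffs are 2, 4, 6, 0, 17, so Labs Inc. commits to R4. Subgame-perfect outcome: (R4, Z) with payoffs (17, 20).
Under simultaneous play:
Labs Inc.'s best replies: V→R1; W→R1; X→R2; Y→R3; Z→R4.
Novax's best replies: R0→Y; R1→X; R2→W; R3→W; R4→Z.
Only (R4, Z) has each player best-responding; Nash payoffs (17, 20).
Labs Inc.'s commitment gain: 17 − 17 = 0.

0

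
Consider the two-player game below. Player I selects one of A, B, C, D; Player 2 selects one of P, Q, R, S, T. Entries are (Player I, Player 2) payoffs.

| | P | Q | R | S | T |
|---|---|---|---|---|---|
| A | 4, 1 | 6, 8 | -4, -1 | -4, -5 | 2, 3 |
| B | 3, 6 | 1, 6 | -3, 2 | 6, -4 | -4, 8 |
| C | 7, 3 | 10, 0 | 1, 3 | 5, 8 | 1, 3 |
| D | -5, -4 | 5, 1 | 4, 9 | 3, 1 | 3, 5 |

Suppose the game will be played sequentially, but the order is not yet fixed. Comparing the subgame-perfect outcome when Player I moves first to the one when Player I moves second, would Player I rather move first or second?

If Player I leads: Player 2's best replies are A→Q, B→T, C→S, D→R; Player I's induced payoffs 6, -4, 5, 4; outcome (A, Q), payoffs (6, 8).
If Player 2 leads: Player I's best replies are P→C, Q→C, R→D, S→B, T→D; Player 2's induced payoffs 3, 0, 9, -4, 5; outcome (D, R), payoffs (4, 9).
Player I gets 6 moving first and 4 moving second, so Player I prefers to move first.

first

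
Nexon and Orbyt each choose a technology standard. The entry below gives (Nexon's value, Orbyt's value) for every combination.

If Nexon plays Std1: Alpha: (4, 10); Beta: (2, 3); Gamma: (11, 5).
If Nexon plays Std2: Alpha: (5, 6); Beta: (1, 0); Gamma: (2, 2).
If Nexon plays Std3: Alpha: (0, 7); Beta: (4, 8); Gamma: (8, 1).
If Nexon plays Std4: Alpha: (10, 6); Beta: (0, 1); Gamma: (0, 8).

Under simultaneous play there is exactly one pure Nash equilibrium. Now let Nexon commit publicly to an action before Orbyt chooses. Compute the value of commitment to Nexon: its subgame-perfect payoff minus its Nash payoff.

Backward induction with Nexon moving first.
- Std1: Orbyt compares 10, 3, 5 and picks Alpha; Nexon would get 4.
- Std2: Orbyt compares 6, 0, 2 and picks Alpha; Nexon would get 5.
- Std3: Orbyt compares 7, 8, 1 and picks Beta; Nexon would get 4.
- Std4: Orbyt compares 6, 1, 8 and picks Gamma; Nexon would get 0.
Maximizing over 4, 5, 4, 0, Nexon chooses Std2. Subgame-perfect outcome: (Std2, Alpha) with payoffs (5, 6).
Now find the simultaneous Nash equilibrium.
Nexon's best replies: Alpha→Std4; Beta→Std3; Gamma→Std1.
Orbyt's best replies: Std1→Alpha; Std2→Alpha; Std3→Beta; Std4→Gamma.
The unique mutual best reply is (Std3, Beta), giving (4, 8).
Nexon's commitment gain: 5 − 4 = 1.

1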